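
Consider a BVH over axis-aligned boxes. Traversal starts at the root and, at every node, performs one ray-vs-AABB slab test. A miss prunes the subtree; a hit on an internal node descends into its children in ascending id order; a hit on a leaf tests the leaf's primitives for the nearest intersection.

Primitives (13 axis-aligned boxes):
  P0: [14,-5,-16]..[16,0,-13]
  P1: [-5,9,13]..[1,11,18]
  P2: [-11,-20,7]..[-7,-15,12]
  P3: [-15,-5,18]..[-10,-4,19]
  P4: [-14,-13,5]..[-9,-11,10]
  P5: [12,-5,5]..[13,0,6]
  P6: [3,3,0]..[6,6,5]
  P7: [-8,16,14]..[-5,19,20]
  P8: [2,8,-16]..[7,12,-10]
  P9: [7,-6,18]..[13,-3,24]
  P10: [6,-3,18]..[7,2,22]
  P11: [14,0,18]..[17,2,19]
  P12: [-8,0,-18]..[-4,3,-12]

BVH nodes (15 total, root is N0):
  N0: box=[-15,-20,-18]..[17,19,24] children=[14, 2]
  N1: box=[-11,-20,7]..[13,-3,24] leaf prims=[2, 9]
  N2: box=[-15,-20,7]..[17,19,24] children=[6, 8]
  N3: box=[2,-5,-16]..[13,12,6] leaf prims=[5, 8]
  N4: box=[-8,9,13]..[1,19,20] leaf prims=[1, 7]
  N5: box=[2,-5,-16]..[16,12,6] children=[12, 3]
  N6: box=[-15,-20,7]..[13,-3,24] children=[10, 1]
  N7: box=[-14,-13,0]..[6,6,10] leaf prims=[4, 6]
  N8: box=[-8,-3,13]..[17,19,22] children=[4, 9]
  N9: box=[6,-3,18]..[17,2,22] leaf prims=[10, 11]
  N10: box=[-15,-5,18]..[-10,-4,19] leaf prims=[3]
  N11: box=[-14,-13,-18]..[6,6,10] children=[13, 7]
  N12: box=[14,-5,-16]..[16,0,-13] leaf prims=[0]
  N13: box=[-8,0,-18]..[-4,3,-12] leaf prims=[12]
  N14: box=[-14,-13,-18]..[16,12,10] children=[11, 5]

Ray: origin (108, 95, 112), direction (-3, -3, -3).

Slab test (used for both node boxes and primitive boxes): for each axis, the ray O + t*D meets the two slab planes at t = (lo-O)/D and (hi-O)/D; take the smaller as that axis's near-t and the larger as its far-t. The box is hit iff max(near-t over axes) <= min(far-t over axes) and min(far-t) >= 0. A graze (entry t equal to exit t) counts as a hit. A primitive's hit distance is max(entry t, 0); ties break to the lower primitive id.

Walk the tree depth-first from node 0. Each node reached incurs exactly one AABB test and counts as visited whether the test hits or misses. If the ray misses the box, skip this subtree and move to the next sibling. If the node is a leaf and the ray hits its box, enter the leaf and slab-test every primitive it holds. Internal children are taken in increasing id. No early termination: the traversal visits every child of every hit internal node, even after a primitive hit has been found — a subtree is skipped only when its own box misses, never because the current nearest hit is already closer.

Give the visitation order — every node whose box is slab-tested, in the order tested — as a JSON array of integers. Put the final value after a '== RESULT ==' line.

Trace the traversal:
N0 x:[91/3,41] y:[76/3,115/3] z:[88/3,130/3] -> hit [91/3,115/3], descend [2, 14]
  N2 x:[91/3,41] y:[76/3,115/3] z:[88/3,35] -> hit [91/3,35], descend [6, 8]
    N6 x:[95/3,41] y:[98/3,115/3] z:[88/3,35] -> hit [98/3,35], descend [1, 10]
      N1 x:[95/3,119/3] y:[98/3,115/3] z:[88/3,35] -> hit [98/3,35] leaf, test {P2(miss), P9(miss)}
      N10 x:[118/3,41] y:[33,100/3] z:[31,94/3] -> miss, prune
    N8 x:[91/3,116/3] y:[76/3,98/3] z:[30,33] -> hit [91/3,98/3], descend [4, 9]
      N4 x:[107/3,116/3] y:[76/3,86/3] z:[92/3,33] -> miss, prune
      N9 x:[91/3,34] y:[31,98/3] z:[30,94/3] -> hit [31,94/3] leaf, test {P10(miss), P11@t=31}
  N14 x:[92/3,122/3] y:[83/3,36] z:[34,130/3] -> hit [34,36], descend [5, 11]
    N5 x:[92/3,106/3] y:[83/3,100/3] z:[106/3,128/3] -> miss, prune
    N11 x:[34,122/3] y:[89/3,36] z:[34,130/3] -> hit [34,36], descend [7, 13]
      N7 x:[34,122/3] y:[89/3,36] z:[34,112/3] -> hit [34,36] leaf, test {P4(miss), P6(miss)}
      N13 x:[112/3,116/3] y:[92/3,95/3] z:[124/3,130/3] -> miss, prune

13 AABB tests over nodes [0, 2, 6, 1, 10, 8, 4, 9, 14, 5, 11, 7, 13]; 3 leaves entered; closest P11.

== RESULT ==
[0, 2, 6, 1, 10, 8, 4, 9, 14, 5, 11, 7, 13]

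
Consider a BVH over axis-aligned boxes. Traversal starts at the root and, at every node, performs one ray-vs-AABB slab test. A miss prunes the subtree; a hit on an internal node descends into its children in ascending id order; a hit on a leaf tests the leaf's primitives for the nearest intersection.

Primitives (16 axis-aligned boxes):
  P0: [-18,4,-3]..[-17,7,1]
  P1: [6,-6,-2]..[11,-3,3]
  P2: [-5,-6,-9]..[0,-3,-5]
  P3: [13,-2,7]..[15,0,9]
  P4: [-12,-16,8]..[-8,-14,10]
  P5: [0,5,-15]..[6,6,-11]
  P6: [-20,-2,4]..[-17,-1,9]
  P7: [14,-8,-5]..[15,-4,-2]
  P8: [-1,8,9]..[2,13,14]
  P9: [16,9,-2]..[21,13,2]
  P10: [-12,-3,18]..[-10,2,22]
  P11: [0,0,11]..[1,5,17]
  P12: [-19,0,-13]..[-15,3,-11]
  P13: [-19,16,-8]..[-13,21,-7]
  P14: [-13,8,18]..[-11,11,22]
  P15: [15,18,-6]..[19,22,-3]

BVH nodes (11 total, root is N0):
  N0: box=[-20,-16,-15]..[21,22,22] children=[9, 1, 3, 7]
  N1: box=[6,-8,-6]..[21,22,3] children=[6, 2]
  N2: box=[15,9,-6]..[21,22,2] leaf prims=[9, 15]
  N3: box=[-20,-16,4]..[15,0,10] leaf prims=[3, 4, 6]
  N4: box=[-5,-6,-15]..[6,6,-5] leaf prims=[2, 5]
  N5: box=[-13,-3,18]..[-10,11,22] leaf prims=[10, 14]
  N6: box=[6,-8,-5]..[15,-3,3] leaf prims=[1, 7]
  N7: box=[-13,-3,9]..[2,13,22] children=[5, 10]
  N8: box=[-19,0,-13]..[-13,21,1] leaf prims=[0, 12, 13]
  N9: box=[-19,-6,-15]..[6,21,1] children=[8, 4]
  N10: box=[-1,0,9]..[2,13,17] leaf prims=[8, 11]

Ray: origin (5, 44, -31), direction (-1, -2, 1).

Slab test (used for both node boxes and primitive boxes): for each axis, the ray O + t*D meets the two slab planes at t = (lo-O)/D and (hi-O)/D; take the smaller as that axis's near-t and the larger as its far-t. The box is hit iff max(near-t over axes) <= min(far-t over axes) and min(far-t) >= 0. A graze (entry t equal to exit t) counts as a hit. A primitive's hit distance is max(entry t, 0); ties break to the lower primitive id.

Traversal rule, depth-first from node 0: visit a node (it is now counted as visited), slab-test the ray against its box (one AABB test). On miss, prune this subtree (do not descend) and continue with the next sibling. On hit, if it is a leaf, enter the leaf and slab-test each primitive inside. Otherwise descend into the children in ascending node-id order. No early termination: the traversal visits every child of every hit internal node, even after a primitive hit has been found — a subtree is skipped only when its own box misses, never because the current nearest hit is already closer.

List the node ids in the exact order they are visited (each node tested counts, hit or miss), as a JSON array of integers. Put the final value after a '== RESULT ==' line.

Walk:
N0 x:[-16,25] y:[11,30] z:[16,53] -> hit [16,25], descend [1, 3, 7, 9]
  N1 x:[-16,-1] y:[11,26] z:[25,34] -> miss, prune
  N3 x:[-10,25] y:[22,30] z:[35,41] -> miss, prune
  N7 x:[3,18] y:[31/2,47/2] z:[40,53] -> miss, prune
  N9 x:[-1,24] y:[23/2,25] z:[16,32] -> hit [16,24], descend [4, 8]
    N4 x:[-1,10] y:[19,25] z:[16,26] -> miss, prune
    N8 x:[18,24] y:[23/2,22] z:[18,32] -> hit [18,22] leaf, test {P0(miss), P12(miss), P13(miss)}

Visited [0, 1, 3, 7, 9, 4, 8]. Tests: 7 box, 1 leaf. Nearest: miss.

== RESULT ==
[0, 1, 3, 7, 9, 4, 8]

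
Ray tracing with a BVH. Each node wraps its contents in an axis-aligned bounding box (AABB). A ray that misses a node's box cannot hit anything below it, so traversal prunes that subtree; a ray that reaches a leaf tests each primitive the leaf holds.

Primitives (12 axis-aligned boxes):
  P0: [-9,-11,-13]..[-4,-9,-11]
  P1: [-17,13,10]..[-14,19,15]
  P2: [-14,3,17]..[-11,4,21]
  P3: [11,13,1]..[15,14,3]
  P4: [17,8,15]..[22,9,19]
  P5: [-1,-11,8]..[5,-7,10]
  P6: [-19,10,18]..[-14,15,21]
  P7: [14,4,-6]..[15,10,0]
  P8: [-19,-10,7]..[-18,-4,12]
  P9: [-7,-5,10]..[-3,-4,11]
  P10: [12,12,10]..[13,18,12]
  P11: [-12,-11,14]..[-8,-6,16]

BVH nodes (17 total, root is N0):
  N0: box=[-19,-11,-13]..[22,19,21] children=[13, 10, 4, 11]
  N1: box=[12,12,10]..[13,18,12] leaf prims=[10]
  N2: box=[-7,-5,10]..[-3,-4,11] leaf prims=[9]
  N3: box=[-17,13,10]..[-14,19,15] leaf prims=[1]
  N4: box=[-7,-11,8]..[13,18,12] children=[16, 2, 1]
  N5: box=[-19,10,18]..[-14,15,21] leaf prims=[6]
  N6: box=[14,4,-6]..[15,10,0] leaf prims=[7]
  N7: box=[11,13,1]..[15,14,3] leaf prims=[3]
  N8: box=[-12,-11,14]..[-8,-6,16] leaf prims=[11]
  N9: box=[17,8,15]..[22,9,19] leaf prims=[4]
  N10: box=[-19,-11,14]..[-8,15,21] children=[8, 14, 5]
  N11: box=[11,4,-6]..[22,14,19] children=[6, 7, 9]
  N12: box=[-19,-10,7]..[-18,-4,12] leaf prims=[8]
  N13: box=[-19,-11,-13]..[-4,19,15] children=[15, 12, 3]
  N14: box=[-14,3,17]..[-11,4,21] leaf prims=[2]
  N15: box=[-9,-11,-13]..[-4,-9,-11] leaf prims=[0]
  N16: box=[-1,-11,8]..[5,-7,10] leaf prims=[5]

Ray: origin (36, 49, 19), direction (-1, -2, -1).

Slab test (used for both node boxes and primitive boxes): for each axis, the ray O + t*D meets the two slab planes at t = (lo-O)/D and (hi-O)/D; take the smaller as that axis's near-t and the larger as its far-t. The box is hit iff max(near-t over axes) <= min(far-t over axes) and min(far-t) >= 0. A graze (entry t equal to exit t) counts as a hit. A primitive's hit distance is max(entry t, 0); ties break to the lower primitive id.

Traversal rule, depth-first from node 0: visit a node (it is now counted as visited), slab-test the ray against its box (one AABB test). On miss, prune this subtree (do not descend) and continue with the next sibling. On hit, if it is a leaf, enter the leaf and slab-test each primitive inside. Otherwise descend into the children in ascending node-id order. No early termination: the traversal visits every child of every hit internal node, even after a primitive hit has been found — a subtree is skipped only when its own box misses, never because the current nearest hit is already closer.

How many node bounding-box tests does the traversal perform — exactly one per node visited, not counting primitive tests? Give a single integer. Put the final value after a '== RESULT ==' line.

Traverse from the root:
N0 x:[14,55] y:[15,30] z:[-2,32] -> hit [15,30], descend [4, 10, 11, 13]
  N4 x:[23,43] y:[31/2,30] z:[7,11] -> miss, prune
  N10 x:[44,55] y:[17,30] z:[-2,5] -> miss, prune
  N11 x:[14,25] y:[35/2,45/2] z:[0,25] -> hit [35/2,45/2], descend [6, 7, 9]
    N6 x:[21,22] y:[39/2,45/2] z:[19,25] -> hit [21,22] leaf, test {P7@t=21}
    N7 x:[21,25] y:[35/2,18] z:[16,18] -> miss, prune
    N9 x:[14,19] y:[20,41/2] z:[0,4] -> miss, prune
  N13 x:[40,55] y:[15,30] z:[4,32] -> miss, prune

8 AABB tests over nodes [0, 4, 10, 11, 6, 7, 9, 13]; 1 leaf entered; closest P7.

== RESULT ==
8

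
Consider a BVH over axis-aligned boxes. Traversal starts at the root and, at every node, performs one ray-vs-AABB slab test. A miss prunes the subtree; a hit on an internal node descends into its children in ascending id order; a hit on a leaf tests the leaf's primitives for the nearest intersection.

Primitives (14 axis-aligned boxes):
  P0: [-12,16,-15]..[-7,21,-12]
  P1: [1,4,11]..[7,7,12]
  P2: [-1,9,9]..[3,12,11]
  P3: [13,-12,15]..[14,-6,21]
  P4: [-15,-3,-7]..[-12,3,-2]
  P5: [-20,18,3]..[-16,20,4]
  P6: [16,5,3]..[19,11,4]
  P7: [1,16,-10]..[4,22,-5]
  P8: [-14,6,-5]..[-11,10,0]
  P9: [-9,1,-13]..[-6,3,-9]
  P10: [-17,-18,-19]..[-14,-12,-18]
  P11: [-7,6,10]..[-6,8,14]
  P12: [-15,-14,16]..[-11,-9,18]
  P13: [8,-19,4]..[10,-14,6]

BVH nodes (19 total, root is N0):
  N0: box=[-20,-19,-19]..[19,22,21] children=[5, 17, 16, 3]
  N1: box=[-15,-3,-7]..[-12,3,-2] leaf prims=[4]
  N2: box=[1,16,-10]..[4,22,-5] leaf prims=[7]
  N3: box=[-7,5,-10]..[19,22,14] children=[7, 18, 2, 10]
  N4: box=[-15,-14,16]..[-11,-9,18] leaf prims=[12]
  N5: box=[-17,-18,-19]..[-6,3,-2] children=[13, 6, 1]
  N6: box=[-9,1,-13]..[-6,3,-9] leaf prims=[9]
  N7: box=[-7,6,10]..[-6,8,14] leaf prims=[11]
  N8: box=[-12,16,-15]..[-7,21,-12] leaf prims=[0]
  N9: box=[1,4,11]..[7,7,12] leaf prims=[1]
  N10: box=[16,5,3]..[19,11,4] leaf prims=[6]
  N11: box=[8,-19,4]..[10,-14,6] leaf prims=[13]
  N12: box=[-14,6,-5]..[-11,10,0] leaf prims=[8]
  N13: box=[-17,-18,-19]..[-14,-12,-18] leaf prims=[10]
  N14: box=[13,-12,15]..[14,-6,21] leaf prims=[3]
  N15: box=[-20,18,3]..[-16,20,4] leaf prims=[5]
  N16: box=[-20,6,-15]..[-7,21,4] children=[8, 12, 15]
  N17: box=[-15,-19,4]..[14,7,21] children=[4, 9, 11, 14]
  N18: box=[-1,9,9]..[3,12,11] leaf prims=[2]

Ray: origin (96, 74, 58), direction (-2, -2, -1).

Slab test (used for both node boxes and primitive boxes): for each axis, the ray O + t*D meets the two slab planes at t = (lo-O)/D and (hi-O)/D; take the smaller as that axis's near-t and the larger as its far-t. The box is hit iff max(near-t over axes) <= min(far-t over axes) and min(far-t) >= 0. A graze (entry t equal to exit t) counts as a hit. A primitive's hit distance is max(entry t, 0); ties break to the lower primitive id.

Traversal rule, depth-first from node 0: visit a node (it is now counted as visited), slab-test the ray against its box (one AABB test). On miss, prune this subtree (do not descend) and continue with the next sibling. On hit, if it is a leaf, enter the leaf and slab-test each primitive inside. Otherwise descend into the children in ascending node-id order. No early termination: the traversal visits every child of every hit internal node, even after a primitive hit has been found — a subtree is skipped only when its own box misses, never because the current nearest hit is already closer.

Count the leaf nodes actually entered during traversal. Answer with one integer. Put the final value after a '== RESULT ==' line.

Traverse from the root:
N0 x:[77/2,58] y:[26,93/2] z:[37,77] -> hit [77/2,93/2], descend [3, 5, 16, 17]
  N3 x:[77/2,103/2] y:[26,69/2] z:[44,68] -> miss, prune
  N5 x:[51,113/2] y:[71/2,46] z:[60,77] -> miss, prune
  N16 x:[103/2,58] y:[53/2,34] z:[54,73] -> miss, prune
  N17 x:[41,111/2] y:[67/2,93/2] z:[37,54] -> hit [41,93/2], descend [4, 9, 11, 14]
    N4 x:[107/2,111/2] y:[83/2,44] z:[40,42] -> miss, prune
    N9 x:[89/2,95/2] y:[67/2,35] z:[46,47] -> miss, prune
    N11 x:[43,44] y:[44,93/2] z:[52,54] -> miss, prune
    N14 x:[41,83/2] y:[40,43] z:[37,43] -> hit [41,83/2] leaf, test {P3@t=41}

Visited [0, 3, 5, 16, 17, 4, 9, 11, 14]. Tests: 9 box, 1 leaf. Nearest: P3.

== RESULT ==
1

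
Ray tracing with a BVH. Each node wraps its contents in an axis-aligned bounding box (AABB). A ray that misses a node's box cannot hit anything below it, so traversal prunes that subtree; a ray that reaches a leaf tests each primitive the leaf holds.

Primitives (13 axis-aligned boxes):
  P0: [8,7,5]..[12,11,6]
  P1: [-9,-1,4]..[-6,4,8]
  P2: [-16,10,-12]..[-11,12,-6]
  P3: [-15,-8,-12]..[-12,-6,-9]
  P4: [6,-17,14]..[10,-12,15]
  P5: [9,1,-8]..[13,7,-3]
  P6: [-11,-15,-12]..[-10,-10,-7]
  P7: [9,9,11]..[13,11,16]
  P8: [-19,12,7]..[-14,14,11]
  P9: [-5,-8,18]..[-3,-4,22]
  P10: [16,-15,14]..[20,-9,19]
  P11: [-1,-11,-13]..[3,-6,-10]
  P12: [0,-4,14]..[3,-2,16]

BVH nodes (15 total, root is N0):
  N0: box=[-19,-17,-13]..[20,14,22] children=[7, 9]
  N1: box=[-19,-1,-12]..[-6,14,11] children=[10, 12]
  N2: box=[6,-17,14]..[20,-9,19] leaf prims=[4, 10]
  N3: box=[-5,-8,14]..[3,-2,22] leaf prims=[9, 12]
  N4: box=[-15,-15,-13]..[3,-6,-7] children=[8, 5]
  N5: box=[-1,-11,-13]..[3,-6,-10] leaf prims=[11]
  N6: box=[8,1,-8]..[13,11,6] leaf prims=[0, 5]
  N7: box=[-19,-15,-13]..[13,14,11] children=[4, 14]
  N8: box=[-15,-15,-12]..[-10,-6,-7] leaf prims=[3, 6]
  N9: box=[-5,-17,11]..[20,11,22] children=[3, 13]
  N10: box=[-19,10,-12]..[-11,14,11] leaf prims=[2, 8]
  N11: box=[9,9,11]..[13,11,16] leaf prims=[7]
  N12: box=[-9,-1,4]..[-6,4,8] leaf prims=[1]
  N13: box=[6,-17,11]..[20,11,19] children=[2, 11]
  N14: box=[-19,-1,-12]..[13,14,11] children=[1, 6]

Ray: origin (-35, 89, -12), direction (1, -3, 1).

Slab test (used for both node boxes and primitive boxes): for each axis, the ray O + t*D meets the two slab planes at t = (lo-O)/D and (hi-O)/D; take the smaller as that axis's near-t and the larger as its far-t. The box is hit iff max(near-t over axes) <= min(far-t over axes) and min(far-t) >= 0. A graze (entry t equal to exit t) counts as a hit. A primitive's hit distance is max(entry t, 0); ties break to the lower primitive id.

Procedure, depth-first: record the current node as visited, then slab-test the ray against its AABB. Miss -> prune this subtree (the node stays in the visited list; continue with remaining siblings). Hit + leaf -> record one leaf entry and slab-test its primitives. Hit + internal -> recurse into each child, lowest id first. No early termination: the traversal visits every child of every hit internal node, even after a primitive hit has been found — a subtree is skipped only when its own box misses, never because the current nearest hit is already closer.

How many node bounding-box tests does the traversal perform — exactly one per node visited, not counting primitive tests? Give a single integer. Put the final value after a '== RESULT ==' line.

Trace the traversal:
N0 x:[16,55] y:[25,106/3] z:[-1,34] -> hit [25,34], descend [7, 9]
  N7 x:[16,48] y:[25,104/3] z:[-1,23] -> miss, prune
  N9 x:[30,55] y:[26,106/3] z:[23,34] -> hit [30,34], descend [3, 13]
    N3 x:[30,38] y:[91/3,97/3] z:[26,34] -> hit [91/3,97/3] leaf, test {P9@t=31, P12(miss)}
    N13 x:[41,55] y:[26,106/3] z:[23,31] -> miss, prune

Visited [0, 7, 9, 3, 13]. Tests: 5 box, 1 leaf. Nearest: P9.

== RESULT ==
5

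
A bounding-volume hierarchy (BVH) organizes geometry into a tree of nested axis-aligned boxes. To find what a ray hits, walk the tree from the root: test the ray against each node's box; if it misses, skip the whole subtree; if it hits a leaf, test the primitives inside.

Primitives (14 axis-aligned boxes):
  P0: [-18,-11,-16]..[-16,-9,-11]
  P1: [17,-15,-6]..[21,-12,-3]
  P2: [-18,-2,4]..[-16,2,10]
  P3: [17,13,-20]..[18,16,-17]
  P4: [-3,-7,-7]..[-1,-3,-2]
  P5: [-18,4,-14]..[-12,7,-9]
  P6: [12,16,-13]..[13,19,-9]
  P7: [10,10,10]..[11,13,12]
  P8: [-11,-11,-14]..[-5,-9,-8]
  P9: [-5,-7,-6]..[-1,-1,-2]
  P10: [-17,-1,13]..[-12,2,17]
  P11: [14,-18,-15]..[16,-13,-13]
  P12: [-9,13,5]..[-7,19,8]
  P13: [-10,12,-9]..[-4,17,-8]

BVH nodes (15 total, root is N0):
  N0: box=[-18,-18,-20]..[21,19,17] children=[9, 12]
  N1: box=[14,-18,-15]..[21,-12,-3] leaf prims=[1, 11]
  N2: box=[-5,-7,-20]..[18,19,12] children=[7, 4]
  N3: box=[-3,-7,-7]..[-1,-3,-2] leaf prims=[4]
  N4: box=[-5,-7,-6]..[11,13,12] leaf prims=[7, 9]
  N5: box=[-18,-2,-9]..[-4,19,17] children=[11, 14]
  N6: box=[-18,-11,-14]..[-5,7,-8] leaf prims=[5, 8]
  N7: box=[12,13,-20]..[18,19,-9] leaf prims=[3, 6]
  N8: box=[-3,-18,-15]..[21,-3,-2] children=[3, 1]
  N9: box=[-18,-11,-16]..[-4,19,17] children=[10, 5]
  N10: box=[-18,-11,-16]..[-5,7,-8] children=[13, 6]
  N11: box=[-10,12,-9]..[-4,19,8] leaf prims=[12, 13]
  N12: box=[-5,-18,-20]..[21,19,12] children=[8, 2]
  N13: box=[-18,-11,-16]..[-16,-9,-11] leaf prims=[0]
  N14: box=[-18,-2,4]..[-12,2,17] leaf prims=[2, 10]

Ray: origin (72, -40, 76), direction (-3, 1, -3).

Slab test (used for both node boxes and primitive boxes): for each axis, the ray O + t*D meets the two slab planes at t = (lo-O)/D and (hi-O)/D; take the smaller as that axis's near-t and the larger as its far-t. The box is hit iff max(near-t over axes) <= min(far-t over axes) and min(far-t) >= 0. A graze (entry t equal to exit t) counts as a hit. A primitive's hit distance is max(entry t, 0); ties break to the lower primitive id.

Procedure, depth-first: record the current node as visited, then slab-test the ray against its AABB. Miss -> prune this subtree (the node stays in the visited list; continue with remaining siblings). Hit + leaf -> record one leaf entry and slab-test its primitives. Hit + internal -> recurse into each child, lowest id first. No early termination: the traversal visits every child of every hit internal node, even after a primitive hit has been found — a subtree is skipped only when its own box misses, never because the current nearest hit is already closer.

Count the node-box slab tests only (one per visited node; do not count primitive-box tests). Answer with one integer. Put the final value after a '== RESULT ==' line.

Traverse from the root:
N0 x:[17,30] y:[22,59] z:[59/3,32] -> hit [22,30], descend [9, 12]
  N9 x:[76/3,30] y:[29,59] z:[59/3,92/3] -> hit [29,30], descend [5, 10]
    N5 x:[76/3,30] y:[38,59] z:[59/3,85/3] -> miss, prune
    N10 x:[77/3,30] y:[29,47] z:[28,92/3] -> hit [29,30], descend [6, 13]
      N6 x:[77/3,30] y:[29,47] z:[28,30] -> hit [29,30] leaf, test {P5(miss), P8(miss)}
      N13 x:[88/3,30] y:[29,31] z:[29,92/3] -> hit [88/3,30] leaf, test {P0@t=88/3}
  N12 x:[17,77/3] y:[22,59] z:[64/3,32] -> hit [22,77/3], descend [2, 8]
    N2 x:[18,77/3] y:[33,59] z:[64/3,32] -> miss, prune
    N8 x:[17,25] y:[22,37] z:[26,91/3] -> miss, prune

order=[0, 9, 5, 10, 6, 13, 12, 2, 8]  |boxes|=9  |leaves|=2  hit=P0

== RESULT ==
9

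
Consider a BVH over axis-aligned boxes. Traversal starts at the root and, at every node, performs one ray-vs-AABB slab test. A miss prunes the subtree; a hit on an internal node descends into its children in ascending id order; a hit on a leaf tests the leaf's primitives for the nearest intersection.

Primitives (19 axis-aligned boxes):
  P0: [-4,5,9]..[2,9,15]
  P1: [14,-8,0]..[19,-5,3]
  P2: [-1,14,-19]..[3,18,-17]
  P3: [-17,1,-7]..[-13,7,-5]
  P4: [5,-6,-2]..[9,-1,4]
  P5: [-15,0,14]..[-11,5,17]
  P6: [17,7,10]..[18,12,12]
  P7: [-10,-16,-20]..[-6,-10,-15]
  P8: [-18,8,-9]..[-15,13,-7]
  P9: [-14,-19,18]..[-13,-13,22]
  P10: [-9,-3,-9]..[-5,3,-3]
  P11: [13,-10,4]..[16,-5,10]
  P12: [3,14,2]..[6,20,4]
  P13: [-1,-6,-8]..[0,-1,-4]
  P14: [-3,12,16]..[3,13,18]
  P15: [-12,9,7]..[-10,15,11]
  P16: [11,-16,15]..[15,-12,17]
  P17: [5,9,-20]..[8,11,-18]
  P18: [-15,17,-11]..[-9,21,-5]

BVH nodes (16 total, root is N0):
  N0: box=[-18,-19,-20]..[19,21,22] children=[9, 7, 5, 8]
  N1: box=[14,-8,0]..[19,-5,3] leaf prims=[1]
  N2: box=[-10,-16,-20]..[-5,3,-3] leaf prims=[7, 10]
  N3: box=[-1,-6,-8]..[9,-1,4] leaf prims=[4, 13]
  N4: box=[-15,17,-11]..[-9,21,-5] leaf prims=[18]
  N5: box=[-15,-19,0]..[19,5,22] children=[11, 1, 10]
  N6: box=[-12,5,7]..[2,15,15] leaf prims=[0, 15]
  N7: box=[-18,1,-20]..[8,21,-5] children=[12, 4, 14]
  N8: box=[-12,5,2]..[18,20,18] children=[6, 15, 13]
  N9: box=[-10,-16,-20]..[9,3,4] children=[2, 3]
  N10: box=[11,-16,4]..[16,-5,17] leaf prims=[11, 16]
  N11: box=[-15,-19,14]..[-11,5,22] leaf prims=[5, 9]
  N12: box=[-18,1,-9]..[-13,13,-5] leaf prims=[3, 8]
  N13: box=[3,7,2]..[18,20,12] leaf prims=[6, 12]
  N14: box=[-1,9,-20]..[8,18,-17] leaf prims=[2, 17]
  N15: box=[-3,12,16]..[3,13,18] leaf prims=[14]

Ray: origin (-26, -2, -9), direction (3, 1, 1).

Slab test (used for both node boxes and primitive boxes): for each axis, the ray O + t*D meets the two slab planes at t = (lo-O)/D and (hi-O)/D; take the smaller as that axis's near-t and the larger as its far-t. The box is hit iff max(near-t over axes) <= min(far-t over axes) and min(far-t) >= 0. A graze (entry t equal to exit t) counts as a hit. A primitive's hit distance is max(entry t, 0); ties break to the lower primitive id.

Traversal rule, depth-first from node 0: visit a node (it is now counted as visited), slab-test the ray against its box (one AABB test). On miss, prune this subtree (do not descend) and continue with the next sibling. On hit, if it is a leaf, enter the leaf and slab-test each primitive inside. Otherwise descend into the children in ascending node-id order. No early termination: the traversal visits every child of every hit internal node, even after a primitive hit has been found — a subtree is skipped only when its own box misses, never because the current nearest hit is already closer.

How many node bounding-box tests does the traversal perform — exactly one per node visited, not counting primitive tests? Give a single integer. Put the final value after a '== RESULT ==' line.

Trace the traversal:
N0 x:[8/3,15] y:[-17,23] z:[-11,31] -> hit [8/3,15], descend [5, 7, 8, 9]
  N5 x:[11/3,15] y:[-17,7] z:[9,31] -> miss, prune
  N7 x:[8/3,34/3] y:[3,23] z:[-11,4] -> hit [3,4], descend [4, 12, 14]
    N4 x:[11/3,17/3] y:[19,23] z:[-2,4] -> miss, prune
    N12 x:[8/3,13/3] y:[3,15] z:[0,4] -> hit [3,4] leaf, test {P3@t=3, P8(miss)}
    N14 x:[25/3,34/3] y:[11,20] z:[-11,-8] -> miss, prune
  N8 x:[14/3,44/3] y:[7,22] z:[11,27] -> hit [11,44/3], descend [6, 13, 15]
    N6 x:[14/3,28/3] y:[7,17] z:[16,24] -> miss, prune
    N13 x:[29/3,44/3] y:[9,22] z:[11,21] -> hit [11,44/3] leaf, test {P6(miss), P12(miss)}
    N15 x:[23/3,29/3] y:[14,15] z:[25,27] -> miss, prune
  N9 x:[16/3,35/3] y:[-14,5] z:[-11,13] -> miss, prune

Visited [0, 5, 7, 4, 12, 14, 8, 6, 13, 15, 9]. Tests: 11 box, 2 leaf. Nearest: P3.

== RESULT ==
11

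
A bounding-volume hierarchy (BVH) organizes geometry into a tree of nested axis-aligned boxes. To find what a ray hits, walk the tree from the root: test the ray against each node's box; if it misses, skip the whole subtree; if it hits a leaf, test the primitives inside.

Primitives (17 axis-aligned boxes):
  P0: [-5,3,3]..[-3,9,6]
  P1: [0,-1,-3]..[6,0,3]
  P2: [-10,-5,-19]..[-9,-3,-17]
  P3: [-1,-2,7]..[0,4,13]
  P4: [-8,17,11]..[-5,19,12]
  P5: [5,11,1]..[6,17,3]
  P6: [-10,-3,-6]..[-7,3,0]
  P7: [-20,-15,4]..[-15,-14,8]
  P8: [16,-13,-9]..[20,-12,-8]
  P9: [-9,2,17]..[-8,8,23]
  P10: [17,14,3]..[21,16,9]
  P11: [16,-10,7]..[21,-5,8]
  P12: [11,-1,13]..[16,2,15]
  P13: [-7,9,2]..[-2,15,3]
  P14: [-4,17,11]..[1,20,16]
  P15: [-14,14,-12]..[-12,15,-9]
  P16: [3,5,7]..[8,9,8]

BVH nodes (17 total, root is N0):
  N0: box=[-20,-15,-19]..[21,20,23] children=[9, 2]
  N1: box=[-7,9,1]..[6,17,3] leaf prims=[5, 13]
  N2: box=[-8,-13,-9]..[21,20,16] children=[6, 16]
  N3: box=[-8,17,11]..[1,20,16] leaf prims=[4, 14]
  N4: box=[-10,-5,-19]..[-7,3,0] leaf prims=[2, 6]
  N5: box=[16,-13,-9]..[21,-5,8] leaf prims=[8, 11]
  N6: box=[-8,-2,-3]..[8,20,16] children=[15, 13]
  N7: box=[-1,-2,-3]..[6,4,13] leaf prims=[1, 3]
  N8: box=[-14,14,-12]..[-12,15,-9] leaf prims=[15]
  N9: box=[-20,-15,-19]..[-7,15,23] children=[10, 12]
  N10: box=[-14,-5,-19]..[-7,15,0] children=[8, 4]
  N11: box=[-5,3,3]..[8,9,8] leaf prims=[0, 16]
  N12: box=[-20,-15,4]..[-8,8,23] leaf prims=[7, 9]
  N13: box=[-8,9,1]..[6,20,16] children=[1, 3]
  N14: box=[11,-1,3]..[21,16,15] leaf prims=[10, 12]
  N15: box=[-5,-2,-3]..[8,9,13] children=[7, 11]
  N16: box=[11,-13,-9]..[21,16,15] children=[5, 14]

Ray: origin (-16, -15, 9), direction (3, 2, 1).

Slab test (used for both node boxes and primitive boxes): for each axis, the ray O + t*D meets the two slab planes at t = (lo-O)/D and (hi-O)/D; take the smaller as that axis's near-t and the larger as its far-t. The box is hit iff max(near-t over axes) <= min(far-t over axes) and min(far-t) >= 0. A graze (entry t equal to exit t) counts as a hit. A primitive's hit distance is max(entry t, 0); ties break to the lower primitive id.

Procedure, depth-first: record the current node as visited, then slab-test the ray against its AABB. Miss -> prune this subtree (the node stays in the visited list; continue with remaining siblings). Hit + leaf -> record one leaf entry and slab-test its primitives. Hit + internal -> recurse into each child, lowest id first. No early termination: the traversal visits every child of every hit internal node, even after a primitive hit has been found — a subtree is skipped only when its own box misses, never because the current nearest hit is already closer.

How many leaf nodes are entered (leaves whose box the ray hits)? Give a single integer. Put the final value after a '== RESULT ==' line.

Walk:
N0 x:[-4/3,37/3] y:[0,35/2] z:[-28,14] -> hit [0,37/3], descend [2, 9]
  N2 x:[8/3,37/3] y:[1,35/2] z:[-18,7] -> hit [8/3,7], descend [6, 16]
    N6 x:[8/3,8] y:[13/2,35/2] z:[-12,7] -> hit [13/2,7], descend [13, 15]
      N13 x:[8/3,22/3] y:[12,35/2] z:[-8,7] -> miss, prune
      N15 x:[11/3,8] y:[13/2,12] z:[-12,4] -> miss, prune
    N16 x:[9,37/3] y:[1,31/2] z:[-18,6] -> miss, prune
  N9 x:[-4/3,3] y:[0,15] z:[-28,14] -> hit [0,3], descend [10, 12]
    N10 x:[2/3,3] y:[5,15] z:[-28,-9] -> miss, prune
    N12 x:[-4/3,8/3] y:[0,23/2] z:[-5,14] -> hit [0,8/3] leaf, test {P7(miss), P9(miss)}

Summary -> nodes [0, 2, 6, 13, 15, 16, 9, 10, 12]; box-tests=9; leaf-entries=1; first=miss

== RESULT ==
1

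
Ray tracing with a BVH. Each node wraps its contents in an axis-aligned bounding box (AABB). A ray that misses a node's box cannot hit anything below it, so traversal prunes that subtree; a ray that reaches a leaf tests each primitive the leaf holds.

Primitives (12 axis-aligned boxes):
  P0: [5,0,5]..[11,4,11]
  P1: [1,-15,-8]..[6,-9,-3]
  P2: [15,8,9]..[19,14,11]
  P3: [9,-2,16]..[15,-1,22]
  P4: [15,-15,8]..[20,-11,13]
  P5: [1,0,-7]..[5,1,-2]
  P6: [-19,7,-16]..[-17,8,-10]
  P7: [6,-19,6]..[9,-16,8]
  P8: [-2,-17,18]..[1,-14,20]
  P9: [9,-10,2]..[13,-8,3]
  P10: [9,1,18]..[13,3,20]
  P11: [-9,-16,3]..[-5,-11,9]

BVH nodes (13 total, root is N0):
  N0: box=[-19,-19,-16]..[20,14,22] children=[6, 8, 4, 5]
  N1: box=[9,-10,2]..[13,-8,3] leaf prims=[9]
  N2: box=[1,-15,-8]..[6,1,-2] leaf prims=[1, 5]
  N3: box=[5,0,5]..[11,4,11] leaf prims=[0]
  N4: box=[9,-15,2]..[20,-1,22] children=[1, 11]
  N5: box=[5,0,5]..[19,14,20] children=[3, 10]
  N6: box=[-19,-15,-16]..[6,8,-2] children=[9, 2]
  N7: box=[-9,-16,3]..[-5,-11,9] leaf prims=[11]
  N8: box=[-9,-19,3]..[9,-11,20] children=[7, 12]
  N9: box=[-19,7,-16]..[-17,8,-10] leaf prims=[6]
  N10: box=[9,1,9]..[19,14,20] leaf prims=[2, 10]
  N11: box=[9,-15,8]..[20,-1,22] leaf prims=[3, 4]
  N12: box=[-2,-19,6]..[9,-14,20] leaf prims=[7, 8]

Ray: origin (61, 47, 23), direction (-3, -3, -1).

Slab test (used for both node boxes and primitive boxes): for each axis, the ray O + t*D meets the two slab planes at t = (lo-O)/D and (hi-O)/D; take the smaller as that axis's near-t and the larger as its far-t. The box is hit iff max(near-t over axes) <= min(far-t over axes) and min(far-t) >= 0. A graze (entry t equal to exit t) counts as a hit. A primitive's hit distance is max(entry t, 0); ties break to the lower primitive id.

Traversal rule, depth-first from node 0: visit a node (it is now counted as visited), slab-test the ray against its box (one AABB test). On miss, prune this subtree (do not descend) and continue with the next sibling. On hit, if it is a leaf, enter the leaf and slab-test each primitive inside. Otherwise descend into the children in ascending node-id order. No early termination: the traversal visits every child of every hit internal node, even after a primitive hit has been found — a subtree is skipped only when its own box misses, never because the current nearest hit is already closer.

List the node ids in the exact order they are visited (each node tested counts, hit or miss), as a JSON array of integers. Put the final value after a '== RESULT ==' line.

Trace the traversal:
N0 x:[41/3,80/3] y:[11,22] z:[1,39] -> hit [41/3,22], descend [4, 5, 6, 8]
  N4 x:[41/3,52/3] y:[16,62/3] z:[1,21] -> hit [16,52/3], descend [1, 11]
    N1 x:[16,52/3] y:[55/3,19] z:[20,21] -> miss, prune
    N11 x:[41/3,52/3] y:[16,62/3] z:[1,15] -> miss, prune
  N5 x:[14,56/3] y:[11,47/3] z:[3,18] -> hit [14,47/3], descend [3, 10]
    N3 x:[50/3,56/3] y:[43/3,47/3] z:[12,18] -> miss, prune
    N10 x:[14,52/3] y:[11,46/3] z:[3,14] -> hit [14,14] leaf, test {P2(miss), P10(miss)}
  N6 x:[55/3,80/3] y:[13,62/3] z:[25,39] -> miss, prune
  N8 x:[52/3,70/3] y:[58/3,22] z:[3,20] -> hit [58/3,20], descend [7, 12]
    N7 x:[22,70/3] y:[58/3,21] z:[14,20] -> miss, prune
    N12 x:[52/3,21] y:[61/3,22] z:[3,17] -> miss, prune

order=[0, 4, 1, 11, 5, 3, 10, 6, 8, 7, 12]  |boxes|=11  |leaves|=1  hit=miss

== RESULT ==
[0, 4, 1, 11, 5, 3, 10, 6, 8, 7, 12]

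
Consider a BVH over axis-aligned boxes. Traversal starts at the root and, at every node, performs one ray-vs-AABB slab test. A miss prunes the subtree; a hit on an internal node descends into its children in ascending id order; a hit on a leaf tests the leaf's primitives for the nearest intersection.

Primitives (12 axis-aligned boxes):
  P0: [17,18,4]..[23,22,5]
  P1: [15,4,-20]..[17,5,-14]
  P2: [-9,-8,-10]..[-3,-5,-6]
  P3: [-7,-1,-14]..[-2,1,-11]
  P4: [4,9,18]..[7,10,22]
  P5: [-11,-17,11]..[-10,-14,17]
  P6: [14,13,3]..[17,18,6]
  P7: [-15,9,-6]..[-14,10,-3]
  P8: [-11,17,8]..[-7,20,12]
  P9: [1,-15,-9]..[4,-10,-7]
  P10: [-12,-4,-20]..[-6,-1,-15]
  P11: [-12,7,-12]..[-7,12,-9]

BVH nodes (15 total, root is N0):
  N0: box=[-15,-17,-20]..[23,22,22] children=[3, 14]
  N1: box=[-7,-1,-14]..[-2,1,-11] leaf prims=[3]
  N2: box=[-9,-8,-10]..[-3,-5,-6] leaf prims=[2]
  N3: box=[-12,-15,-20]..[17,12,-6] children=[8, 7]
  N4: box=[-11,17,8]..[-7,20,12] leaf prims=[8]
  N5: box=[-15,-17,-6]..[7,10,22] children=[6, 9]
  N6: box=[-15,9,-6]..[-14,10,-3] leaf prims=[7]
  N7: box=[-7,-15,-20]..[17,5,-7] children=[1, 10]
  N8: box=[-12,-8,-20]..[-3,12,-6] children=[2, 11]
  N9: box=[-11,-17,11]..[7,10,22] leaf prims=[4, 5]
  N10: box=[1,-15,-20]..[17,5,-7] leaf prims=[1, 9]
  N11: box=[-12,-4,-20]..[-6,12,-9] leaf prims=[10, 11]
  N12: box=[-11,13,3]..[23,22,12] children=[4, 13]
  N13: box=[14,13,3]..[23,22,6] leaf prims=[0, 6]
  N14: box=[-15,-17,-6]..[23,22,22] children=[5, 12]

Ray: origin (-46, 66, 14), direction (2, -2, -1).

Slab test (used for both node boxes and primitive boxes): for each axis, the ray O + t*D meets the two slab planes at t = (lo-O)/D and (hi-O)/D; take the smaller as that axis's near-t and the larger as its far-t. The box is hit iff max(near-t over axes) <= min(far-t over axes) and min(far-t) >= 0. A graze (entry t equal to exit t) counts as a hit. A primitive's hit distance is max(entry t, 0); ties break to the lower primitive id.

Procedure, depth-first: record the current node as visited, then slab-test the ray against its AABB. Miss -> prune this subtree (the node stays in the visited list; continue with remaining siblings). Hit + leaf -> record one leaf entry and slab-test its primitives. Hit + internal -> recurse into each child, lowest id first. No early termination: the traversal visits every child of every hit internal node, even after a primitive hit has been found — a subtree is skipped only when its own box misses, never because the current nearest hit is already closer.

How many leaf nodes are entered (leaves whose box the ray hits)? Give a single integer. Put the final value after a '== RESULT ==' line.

Traverse from the root:
N0 x:[31/2,69/2] y:[22,83/2] z:[-8,34] -> hit [22,34], descend [3, 14]
  N3 x:[17,63/2] y:[27,81/2] z:[20,34] -> hit [27,63/2], descend [7, 8]
    N7 x:[39/2,63/2] y:[61/2,81/2] z:[21,34] -> hit [61/2,63/2], descend [1, 10]
      N1 x:[39/2,22] y:[65/2,67/2] z:[25,28] -> miss, prune
      N10 x:[47/2,63/2] y:[61/2,81/2] z:[21,34] -> hit [61/2,63/2] leaf, test {P1@t=61/2, P9(miss)}
    N8 x:[17,43/2] y:[27,37] z:[20,34] -> miss, prune
  N14 x:[31/2,69/2] y:[22,83/2] z:[-8,20] -> miss, prune

Visited [0, 3, 7, 1, 10, 8, 14]. Tests: 7 box, 1 leaf. Nearest: P1.

== RESULT ==
1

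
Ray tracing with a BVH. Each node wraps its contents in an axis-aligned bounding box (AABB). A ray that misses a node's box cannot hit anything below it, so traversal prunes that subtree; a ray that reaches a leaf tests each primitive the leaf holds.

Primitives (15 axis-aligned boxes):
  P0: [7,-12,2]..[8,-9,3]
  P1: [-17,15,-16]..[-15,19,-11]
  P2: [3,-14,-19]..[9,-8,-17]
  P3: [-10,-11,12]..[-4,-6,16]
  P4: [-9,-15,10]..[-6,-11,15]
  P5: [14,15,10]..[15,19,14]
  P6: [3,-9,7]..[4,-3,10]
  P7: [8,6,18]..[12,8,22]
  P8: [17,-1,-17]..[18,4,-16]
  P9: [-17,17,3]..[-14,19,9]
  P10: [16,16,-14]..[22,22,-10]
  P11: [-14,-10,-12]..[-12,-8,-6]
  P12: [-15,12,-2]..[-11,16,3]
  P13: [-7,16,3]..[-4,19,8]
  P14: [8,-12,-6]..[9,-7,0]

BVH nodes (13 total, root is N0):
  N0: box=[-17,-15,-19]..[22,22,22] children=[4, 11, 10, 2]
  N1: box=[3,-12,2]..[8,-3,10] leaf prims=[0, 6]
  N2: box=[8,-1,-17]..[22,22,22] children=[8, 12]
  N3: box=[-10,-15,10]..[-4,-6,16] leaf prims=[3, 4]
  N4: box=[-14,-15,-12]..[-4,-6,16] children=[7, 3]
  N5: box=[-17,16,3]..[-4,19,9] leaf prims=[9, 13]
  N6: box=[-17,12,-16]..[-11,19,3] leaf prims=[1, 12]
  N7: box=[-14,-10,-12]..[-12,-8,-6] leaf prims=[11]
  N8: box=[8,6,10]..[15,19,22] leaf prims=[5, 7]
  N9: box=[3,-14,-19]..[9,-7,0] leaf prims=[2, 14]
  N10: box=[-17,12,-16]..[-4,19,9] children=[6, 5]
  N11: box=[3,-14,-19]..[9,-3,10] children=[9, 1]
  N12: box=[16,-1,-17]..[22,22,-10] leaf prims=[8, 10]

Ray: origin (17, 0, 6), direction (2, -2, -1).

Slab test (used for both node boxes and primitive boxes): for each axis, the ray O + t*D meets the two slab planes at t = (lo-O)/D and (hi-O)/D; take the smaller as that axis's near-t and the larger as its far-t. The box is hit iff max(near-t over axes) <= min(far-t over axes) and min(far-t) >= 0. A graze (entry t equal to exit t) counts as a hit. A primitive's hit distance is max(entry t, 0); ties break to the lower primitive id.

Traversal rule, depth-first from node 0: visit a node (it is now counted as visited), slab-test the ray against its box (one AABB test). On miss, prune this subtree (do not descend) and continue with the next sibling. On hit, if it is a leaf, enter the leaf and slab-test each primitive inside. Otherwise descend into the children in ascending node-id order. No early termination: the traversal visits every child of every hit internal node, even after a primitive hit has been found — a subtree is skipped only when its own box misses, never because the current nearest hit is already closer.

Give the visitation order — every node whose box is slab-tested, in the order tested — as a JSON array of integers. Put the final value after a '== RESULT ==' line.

Walk:
N0 x:[-17,5/2] y:[-11,15/2] z:[-16,25] -> hit [-11,5/2], descend [2, 4, 10, 11]
  N2 x:[-9/2,5/2] y:[-11,1/2] z:[-16,23] -> hit [-9/2,1/2], descend [8, 12]
    N8 x:[-9/2,-1] y:[-19/2,-3] z:[-16,-4] -> miss, prune
    N12 x:[-1/2,5/2] y:[-11,1/2] z:[16,23] -> miss, prune
  N4 x:[-31/2,-21/2] y:[3,15/2] z:[-10,18] -> miss, prune
  N10 x:[-17,-21/2] y:[-19/2,-6] z:[-3,22] -> miss, prune
  N11 x:[-7,-4] y:[3/2,7] z:[-4,25] -> miss, prune

Summary -> nodes [0, 2, 8, 12, 4, 10, 11]; box-tests=7; leaf-entries=0; first=miss

== RESULT ==
[0, 2, 8, 12, 4, 10, 11]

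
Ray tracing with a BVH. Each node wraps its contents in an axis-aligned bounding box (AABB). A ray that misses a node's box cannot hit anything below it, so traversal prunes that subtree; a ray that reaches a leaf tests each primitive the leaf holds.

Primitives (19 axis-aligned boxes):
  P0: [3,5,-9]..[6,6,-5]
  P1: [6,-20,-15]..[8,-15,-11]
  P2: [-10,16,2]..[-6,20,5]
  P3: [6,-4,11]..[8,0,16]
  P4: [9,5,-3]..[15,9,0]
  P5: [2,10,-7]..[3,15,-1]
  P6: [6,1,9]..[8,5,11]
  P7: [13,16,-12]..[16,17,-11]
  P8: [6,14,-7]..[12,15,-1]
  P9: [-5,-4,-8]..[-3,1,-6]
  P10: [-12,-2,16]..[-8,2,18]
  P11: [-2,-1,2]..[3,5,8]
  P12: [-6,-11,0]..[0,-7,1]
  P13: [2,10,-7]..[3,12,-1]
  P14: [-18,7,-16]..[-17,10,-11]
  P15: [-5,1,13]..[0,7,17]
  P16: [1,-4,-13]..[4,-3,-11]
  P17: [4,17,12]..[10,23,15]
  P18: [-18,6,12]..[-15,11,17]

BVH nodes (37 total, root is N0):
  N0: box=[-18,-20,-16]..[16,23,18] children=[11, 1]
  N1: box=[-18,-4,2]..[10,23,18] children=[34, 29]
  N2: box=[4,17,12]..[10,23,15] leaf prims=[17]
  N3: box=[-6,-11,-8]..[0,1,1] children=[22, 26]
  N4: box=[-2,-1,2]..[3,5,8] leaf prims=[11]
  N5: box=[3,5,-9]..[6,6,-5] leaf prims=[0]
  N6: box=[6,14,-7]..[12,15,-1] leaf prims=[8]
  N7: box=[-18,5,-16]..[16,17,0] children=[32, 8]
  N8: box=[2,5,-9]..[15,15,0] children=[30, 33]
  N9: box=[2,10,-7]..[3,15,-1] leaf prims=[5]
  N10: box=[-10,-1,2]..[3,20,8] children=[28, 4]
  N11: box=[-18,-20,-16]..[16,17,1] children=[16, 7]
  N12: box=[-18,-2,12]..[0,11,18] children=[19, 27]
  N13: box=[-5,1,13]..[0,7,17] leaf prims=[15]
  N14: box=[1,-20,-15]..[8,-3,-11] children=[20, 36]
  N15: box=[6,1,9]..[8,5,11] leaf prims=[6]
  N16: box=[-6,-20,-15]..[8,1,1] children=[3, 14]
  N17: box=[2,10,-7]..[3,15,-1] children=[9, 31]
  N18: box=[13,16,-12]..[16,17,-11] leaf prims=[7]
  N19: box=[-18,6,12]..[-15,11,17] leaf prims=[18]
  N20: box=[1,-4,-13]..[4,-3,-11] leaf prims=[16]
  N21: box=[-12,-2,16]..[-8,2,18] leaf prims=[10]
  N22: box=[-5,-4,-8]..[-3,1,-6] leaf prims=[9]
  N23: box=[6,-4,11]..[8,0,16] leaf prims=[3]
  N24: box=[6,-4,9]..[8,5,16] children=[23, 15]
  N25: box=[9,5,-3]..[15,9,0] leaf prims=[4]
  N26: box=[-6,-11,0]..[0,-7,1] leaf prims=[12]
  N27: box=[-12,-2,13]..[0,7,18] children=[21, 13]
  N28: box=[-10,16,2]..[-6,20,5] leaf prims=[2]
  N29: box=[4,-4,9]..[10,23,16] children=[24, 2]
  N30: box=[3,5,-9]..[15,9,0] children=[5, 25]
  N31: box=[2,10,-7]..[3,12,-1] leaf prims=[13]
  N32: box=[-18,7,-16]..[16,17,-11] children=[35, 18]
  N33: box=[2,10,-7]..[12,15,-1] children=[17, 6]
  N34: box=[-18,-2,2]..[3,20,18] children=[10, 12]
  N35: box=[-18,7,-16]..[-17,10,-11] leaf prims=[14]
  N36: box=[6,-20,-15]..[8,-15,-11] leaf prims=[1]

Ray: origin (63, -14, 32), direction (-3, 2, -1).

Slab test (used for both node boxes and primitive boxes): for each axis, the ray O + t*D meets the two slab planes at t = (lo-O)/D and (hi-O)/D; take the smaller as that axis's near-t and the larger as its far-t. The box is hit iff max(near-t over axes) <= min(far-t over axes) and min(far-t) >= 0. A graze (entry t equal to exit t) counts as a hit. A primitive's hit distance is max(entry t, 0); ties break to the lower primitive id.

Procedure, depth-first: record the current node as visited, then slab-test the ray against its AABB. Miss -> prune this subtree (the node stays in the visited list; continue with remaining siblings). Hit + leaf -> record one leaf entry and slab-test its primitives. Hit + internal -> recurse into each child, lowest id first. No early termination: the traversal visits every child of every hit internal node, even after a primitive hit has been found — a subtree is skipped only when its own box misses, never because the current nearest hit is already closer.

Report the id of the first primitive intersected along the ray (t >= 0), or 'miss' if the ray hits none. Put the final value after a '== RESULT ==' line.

Walk:
N0 x:[47/3,27] y:[-3,37/2] z:[14,48] -> hit [47/3,37/2], descend [1, 11]
  N1 x:[53/3,27] y:[5,37/2] z:[14,30] -> hit [53/3,37/2], descend [29, 34]
    N29 x:[53/3,59/3] y:[5,37/2] z:[16,23] -> hit [53/3,37/2], descend [2, 24]
      N2 x:[53/3,59/3] y:[31/2,37/2] z:[17,20] -> hit [53/3,37/2] leaf, test {P17@t=53/3}
      N24 x:[55/3,19] y:[5,19/2] z:[16,23] -> miss, prune
    N34 x:[20,27] y:[6,17] z:[14,30] -> miss, prune
  N11 x:[47/3,27] y:[-3,31/2] z:[31,48] -> miss, prune

Summary -> nodes [0, 1, 29, 2, 24, 34, 11]; box-tests=7; leaf-entries=1; first=P17

== RESULT ==
17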